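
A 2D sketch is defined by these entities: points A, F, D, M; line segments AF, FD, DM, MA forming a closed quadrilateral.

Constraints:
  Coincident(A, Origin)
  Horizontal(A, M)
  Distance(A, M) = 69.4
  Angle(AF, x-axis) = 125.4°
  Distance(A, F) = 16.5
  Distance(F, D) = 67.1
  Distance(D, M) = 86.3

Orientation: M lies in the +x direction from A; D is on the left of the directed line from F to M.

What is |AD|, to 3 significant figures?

75.8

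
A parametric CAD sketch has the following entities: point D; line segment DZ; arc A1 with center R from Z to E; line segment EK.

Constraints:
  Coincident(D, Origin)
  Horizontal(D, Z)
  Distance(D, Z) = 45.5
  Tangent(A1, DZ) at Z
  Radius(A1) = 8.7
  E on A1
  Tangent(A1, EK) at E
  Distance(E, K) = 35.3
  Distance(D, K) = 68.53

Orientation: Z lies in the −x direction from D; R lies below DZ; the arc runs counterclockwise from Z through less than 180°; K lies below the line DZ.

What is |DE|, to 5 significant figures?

54.961

D is at the origin; DZ is horizontal with |DZ| = 45.5 and Z on the −x side, so Z = (-45.500, 0.0000). A1 meets DZ tangentially, so RZ is at right angles to DZ, so R = Z + (0, -8.7) = (-45.500, -8.7000). Since RE ⟂ EK (tangency), |RK| = √(8.7² + 35.3²) = 36.356 regardless of where E sits on A1. So K lies on both circle(D, 68.53) and circle(R, 36.356); the below-DZ intersection is K = (-52.168, -44.440). E is the foot of the tangent from K: E = (-54.186, -9.1973).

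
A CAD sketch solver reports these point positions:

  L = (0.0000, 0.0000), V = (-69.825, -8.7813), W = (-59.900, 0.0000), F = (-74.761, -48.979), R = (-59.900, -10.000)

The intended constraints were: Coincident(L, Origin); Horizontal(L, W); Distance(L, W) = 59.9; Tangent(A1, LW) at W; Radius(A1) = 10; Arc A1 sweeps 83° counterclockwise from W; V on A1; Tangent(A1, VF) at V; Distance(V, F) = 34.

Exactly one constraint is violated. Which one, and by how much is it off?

Distance(V, F) = 34 — off by 6.50.

L = (0.00, 0.00) ✓; L.y = 0.00, W.y = 0.00 ✓; |LW| = 59.90 ✓; ∠(RW, WL) = 90.00° ✓; |RW| = 10.00 ✓; bearing(R→V) − bearing(R→W) = 83.00° ✓; |RV| = 10.00 ✓; ∠(RV, VF) = 90.00° ✓; |VF| = 40.50 ✗.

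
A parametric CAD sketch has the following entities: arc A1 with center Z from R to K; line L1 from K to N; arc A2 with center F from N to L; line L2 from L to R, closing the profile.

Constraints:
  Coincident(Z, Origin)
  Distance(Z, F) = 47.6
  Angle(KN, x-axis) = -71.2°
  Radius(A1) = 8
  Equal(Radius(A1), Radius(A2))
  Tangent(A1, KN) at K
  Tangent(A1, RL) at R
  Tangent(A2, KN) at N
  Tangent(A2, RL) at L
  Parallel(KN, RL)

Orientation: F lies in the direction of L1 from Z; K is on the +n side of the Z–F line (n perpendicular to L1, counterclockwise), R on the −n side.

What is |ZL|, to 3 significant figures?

48.3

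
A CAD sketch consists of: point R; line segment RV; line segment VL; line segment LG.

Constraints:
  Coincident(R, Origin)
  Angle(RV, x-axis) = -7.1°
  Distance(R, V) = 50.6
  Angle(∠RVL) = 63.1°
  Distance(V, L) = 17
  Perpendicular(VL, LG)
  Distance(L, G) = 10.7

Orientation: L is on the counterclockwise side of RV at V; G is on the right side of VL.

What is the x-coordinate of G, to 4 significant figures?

54.52

∠RVL = 63.1°, so VL runs at -7.1° + (180° − 63.1°) = 109.8° from the x-axis; with |VL| = 17.0, L = V + 17.0·(cos 109.8°, sin 109.8°) = (44.45, 9.741). VL ⟂ LG; with |LG| = 10.7 on the right of VL, G = L + 10.7·(0.9409, 0.3387) = (54.52, 13.37). So G.x = 54.52.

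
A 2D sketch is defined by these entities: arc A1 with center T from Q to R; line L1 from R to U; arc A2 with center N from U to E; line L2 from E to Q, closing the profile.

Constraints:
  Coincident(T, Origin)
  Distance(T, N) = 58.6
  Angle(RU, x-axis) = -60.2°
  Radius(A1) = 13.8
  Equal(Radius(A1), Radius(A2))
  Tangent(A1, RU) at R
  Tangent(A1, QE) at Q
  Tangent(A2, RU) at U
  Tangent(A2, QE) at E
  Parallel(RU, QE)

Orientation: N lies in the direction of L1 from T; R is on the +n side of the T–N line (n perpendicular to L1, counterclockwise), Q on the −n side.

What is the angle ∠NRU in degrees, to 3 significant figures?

13.3°

The slot axis is L1's direction at -60.2°, so u = (cos -60.2°, sin -60.2°) = (0.497, -0.868) and n = (−sin -60.2°, cos -60.2°) = (0.868, 0.497). T is at the origin and N lies 58.6 along u from T, so N = 58.6·u = (29.1, -50.9). Tangency of A1 to both parallel lines with radius 13.8 puts R and Q at T ± 13.8·n: R = (12.0, 6.86), Q = (-12.0, -6.86). Equal radii place U and E the same way about N: U = N + 13.8·n = (41.1, -44.0), E = N − 13.8·n = (17.1, -57.7). Then cos ∠NRU = RN·RU / (|RN||RU|), giving 13.3°.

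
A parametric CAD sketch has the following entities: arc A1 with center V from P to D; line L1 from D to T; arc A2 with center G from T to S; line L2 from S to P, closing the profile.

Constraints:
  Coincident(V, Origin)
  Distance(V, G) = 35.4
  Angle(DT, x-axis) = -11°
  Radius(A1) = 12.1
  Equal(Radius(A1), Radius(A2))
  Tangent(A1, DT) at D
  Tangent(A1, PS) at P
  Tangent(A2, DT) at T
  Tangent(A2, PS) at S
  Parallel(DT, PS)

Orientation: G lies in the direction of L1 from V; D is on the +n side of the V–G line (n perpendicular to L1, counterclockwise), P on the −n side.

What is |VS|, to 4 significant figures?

37.41

The slot axis is L1's direction at -11.0°, so u = (cos -11.0°, sin -11.0°) = (0.9816, -0.1908) and n = (−sin -11.0°, cos -11.0°) = (0.1908, 0.9816). V is at the origin and G lies 35.4 along u from V, so G = 35.4·u = (34.75, -6.755). Tangency of A1 to both parallel lines with radius 12.1 puts D and P at V ± 12.1·n: D = (2.309, 11.88), P = (-2.309, -11.88). Equal radii place T and S the same way about G: T = G + 12.1·n = (37.06, 5.123), S = G − 12.1·n = (32.44, -18.63). Then |VS| = |S − V| = 37.41.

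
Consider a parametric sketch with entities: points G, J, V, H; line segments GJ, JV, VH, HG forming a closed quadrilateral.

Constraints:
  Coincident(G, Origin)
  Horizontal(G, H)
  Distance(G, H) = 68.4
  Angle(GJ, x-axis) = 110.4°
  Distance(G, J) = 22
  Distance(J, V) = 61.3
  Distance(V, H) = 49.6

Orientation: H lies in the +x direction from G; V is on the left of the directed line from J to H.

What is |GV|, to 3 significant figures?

66.4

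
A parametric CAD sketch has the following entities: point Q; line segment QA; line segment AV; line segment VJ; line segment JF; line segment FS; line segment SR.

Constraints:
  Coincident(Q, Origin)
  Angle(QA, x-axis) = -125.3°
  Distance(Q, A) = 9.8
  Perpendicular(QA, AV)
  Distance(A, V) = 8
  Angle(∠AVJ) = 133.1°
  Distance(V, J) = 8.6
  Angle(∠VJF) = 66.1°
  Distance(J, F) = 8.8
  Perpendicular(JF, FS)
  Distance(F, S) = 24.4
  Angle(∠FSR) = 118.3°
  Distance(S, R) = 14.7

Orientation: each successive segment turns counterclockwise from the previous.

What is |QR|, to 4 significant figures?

35.31

Q is at the origin; QA runs at -125.3° with length 9.8, so A = (-5.663, -7.998). QA ⟂ AV, so AV runs at -35.30°; with |AV| = 8.0, V = (0.8661, -12.62). ∠AVJ = 133.1° gives VJ at 11.60° from the x-axis; with |VJ| = 8.6, J = (9.290, -10.89). ∠VJF = 66.1° gives JF at 125.5° from the x-axis; with |JF| = 8.8, F = (4.180, -3.728). JF ⟂ FS, so FS runs at -144.5°; with |FS| = 24.4, S = (-15.68, -17.90). ∠FSR = 118.3° gives SR at -82.80° from the x-axis; with |SR| = 14.7, R = (-13.84, -32.48). Then |QR| = |R − Q| = 35.31.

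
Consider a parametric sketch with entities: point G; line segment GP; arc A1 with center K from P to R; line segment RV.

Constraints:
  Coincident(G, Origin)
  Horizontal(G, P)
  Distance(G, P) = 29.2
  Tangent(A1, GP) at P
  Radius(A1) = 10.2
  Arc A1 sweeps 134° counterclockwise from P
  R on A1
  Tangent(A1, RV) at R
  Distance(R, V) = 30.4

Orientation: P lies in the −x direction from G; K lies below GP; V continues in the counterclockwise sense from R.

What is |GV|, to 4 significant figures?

42.08

G is at the origin; GP is horizontal with |GP| = 29.2 and P on the −x side, so P = (-29.20, 0.000). Since A1 is tangent to GP there, KP ⟂ GP, so K = P + (0, -10.2) = (-29.20, -10.20). On A1, P sits at bearing 90° from K; a 134° counterclockwise sweep puts R at bearing 224°, so R = K + 10.2·(cos 224°, sin 224°) = (-36.54, -17.29). Since A1 is tangent to RV there, KR ⟂ RV, so RV runs along (−sin 224°, cos 224°); with |RV| = 30.4, V = (-15.42, -39.15). Then |GV| = |V − G| = 42.08.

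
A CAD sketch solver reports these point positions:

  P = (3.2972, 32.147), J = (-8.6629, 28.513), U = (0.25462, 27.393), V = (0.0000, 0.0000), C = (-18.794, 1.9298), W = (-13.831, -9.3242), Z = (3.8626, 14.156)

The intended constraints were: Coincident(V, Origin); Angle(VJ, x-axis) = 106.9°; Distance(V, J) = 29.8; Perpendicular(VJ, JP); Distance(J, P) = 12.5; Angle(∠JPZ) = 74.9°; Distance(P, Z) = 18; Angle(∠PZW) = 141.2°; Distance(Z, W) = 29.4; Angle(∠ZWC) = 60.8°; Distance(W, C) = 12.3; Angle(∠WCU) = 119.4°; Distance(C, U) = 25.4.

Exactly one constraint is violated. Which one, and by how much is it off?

Distance(C, U) = 25.4 — off by 6.40.

V = (0.00, 0.00) ✓; VJ at 106.9° ✓; |VJ| = 29.80 ✓; ∠(VJ, JP) = 90.00° ✓; |JP| = 12.50 ✓; ∠JPZ = 74.90° ✓; |PZ| = 18.00 ✓; ∠PZW = 141.2° ✓; |ZW| = 29.40 ✓; ∠ZWC = 60.80° ✓; |WC| = 12.30 ✓; ∠WCU = 119.4° ✓; |CU| = 31.80 ✗.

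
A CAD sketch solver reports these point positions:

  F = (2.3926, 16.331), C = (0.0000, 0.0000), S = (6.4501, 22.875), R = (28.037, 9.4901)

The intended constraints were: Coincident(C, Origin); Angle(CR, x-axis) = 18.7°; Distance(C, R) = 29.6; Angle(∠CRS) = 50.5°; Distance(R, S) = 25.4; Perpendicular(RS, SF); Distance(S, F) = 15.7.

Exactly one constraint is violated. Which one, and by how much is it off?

Distance(S, F) = 15.7 — off by 8.00.

C = (0.00, 0.00) ✓; CR at 18.70° ✓; |CR| = 29.60 ✓; ∠CRS = 50.50° ✓; |RS| = 25.40 ✓; ∠(RS, SF) = 90.00° ✓; |SF| = 7.700 ✗.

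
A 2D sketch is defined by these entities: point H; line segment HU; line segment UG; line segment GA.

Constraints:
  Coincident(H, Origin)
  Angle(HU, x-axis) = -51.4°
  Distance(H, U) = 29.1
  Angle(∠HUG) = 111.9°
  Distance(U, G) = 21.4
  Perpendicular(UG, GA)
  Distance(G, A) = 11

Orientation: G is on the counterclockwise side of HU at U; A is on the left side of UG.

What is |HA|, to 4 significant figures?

36.00

H is at the origin; HU runs at -51.4° with length 29.1, so U = 29.1·(cos -51.4°, sin -51.4°) = (18.15, -22.74). ∠HUG = 111.9°, so UG runs at -51.4° + (180° − 111.9°) = 16.70° from the x-axis; with |UG| = 21.4, G = U + 21.4·(cos 16.70°, sin 16.70°) = (38.65, -16.59). The perpendicularity gives GA at right angles to UG; with |GA| = 11.0 on the left of UG, A = G + 11.0·(-0.2874, 0.9578) = (35.49, -6.057). Then |HA| = |A − H| = 36.00.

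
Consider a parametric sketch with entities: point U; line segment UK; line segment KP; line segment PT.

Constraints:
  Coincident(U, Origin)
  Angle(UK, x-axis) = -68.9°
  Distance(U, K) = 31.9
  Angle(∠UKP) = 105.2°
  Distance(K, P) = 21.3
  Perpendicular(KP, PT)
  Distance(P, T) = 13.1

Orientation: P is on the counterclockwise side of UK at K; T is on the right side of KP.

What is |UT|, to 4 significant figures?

52.97

U is at the origin; UK runs at -68.9° with length 31.9, so K = 31.9·(cos -68.9°, sin -68.9°) = (11.48, -29.76). ∠UKP = 105.2°, so KP runs at -68.9° + (180° − 105.2°) = 5.900° from the x-axis; with |KP| = 21.3, P = K + 21.3·(cos 5.900°, sin 5.900°) = (32.67, -27.57). The perpendicularity gives PT at right angles to KP; with |PT| = 13.1 on the right of KP, T = P + 13.1·(0.1028, -0.9947) = (34.02, -40.60). Then |UT| = |T − U| = 52.97.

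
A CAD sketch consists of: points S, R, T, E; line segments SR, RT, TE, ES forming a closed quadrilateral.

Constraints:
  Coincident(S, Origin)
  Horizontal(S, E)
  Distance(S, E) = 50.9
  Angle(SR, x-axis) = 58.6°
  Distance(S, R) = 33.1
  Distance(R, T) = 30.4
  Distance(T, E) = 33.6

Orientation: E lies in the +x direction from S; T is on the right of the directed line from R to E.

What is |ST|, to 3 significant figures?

17.5

Checks: |RT| = 30.40 ✓; |TE| = 33.60 ✓.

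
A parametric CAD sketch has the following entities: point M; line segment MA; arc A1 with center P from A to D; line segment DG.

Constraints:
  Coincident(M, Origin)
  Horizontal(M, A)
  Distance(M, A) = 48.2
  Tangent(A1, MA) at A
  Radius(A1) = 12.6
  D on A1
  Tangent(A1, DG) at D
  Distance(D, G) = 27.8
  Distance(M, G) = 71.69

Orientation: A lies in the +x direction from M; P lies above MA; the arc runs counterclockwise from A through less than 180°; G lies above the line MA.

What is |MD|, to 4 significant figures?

62.26

M is at the origin; MA is horizontal with |MA| = 48.2 and A on the +x side, so A = (48.20, 0.000). The tangent condition forces PA to be normal to MA, so P = A + (0, 12.6) = (48.20, 12.60). Since PD ⟂ DG (tangency), |PG| = √(12.6² + 27.8²) = 30.52 regardless of where D sits on A1. So G lies on both circle(M, 71.69) and circle(P, 30.52); the above-MA intersection is G = (58.60, 41.29). D is the foot of the tangent from G: D = (60.76, 13.58).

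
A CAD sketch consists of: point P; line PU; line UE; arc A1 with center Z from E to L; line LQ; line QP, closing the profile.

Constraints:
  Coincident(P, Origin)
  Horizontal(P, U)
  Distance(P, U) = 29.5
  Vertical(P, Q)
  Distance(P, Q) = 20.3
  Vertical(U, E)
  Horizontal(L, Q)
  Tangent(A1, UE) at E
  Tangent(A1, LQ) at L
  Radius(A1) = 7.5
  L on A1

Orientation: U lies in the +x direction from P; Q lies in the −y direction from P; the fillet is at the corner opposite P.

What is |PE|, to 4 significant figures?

32.16

The virtual corner opposite P is at (29.50, -20.30). Tangency of A1 to UE means the radius ZE is perpendicular to UE and since A1 is tangent to LQ there, ZL ⟂ LQ, with radius 7.5, so the center Z sits 7.5 in from both sides at Z = (22.00, -12.80). That places the tangent points at E = (29.50, -12.80) on UE and L = (22.00, -20.30) on LQ. Then |PE| = |E − P| = 32.16.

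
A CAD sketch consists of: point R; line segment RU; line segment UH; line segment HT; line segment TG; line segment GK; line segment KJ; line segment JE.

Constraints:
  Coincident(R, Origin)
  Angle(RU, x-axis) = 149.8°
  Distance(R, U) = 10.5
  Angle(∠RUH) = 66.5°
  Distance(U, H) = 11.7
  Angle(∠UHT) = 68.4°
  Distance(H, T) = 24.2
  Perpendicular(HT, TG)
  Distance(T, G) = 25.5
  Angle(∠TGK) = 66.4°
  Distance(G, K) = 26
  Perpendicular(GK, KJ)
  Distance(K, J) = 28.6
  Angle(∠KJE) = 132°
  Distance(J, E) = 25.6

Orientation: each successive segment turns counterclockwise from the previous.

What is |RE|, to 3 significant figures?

33.3

GK is perpendicular to KJ, so KJ runs at -51.5°; with |KJ| = 28.6, J = (3.85, -14.0). ∠KJE = 132.0° gives JE at -3.50° from the x-axis; with |JE| = 25.6, E = (29.4, -15.6). Then |RE| = |E − R| = 33.3.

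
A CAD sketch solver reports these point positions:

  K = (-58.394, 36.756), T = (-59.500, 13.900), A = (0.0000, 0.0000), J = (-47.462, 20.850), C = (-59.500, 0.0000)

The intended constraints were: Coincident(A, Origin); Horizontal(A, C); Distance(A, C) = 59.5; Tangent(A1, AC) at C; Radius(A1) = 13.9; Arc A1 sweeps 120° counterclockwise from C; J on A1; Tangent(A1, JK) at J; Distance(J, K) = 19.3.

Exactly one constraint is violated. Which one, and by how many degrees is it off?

Tangent(A1, JK) at J — off by 4.50°.

A = (0.00, 0.00) ✓; A.y = 0.00, C.y = 0.00 ✓; |AC| = 59.50 ✓; ∠(TC, CA) = 90.00° ✓; |TC| = 13.90 ✓; bearing(T→J) − bearing(T→C) = 120.0° ✓; |TJ| = 13.90 ✓; ∠(TJ, JK) = 85.50° ✗; |JK| = 19.30 ✓.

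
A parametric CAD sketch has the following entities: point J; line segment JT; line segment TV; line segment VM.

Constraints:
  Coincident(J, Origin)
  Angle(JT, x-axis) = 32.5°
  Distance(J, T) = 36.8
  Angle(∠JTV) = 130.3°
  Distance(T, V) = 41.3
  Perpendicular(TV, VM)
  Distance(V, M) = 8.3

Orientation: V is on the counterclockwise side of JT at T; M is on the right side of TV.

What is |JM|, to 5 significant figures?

74.570

J is at the origin; JT runs at 32.5° with length 36.8, so T = 36.8·(cos 32.5°, sin 32.5°) = (31.037, 19.773). ∠JTV = 130.3°, so TV runs at 32.5° + (180° − 130.3°) = 82.200° from the x-axis; with |TV| = 41.3, V = T + 41.3·(cos 82.200°, sin 82.200°) = (36.642, 60.691). TV is perpendicular to VM; with |VM| = 8.3 on the right of TV, M = V + 8.3·(0.99075, -0.13572) = (44.865, 59.564). Then |JM| = |M − J| = 74.570.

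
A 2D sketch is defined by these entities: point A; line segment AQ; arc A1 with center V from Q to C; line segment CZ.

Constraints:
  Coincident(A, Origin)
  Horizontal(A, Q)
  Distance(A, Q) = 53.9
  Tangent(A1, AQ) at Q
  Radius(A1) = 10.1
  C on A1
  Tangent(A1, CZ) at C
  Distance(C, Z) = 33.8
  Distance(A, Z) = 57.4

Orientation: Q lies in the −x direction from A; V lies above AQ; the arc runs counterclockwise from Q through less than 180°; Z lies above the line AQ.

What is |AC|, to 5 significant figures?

44.748

A is at the origin; AQ is horizontal with |AQ| = 53.9 and Q on the −x side, so Q = (-53.900, 0.0000). A1 meets AQ tangentially, so VQ is at right angles to AQ, so V = Q + (0, 10.1) = (-53.900, 10.100). Since VC ⟂ CZ (tangency), |VZ| = √(10.1² + 33.8²) = 35.277 regardless of where C sits on A1. So Z lies on both circle(A, 57.4) and circle(V, 35.277); the above-AQ intersection is Z = (-39.029, 42.089). C is the foot of the tangent from Z: C = (-43.906, 8.6428).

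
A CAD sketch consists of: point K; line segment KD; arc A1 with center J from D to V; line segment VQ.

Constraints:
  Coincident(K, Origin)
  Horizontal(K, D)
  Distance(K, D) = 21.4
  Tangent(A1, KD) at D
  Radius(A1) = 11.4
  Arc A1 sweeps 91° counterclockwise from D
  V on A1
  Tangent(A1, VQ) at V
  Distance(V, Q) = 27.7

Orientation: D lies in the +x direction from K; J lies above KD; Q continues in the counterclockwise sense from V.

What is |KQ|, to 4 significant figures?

50.88

K is at the origin; K and D share the same y with |KD| = 21.4 and D on the +x side, so D = (21.40, 0.000). A1 meets KD tangentially, so JD is at right angles to KD, so J = D + (0, 11.4) = (21.40, 11.40). On A1, D sits at bearing -90° from J; a 91° counterclockwise sweep puts V at bearing 1°, so V = J + 11.4·(cos 1°, sin 1°) = (32.80, 11.60). A1 meets VQ tangentially, so JV is at right angles to VQ, so VQ runs along (−sin 1°, cos 1°); with |VQ| = 27.7, Q = (32.31, 39.29). Then |KQ| = |Q − K| = 50.88.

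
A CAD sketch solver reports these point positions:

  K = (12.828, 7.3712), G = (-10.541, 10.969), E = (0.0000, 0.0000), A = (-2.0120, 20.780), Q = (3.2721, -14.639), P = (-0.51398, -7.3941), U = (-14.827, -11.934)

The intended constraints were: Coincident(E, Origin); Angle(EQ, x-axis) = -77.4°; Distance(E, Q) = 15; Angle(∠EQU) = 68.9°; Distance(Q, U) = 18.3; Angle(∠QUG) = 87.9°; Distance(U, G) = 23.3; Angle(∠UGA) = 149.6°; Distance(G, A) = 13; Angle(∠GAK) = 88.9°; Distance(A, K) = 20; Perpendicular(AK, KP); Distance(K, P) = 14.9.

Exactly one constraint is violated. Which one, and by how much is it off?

Distance(K, P) = 14.9 — off by 5.00.

E = (0.00, 0.00) ✓; EQ at -77.40° ✓; |EQ| = 15.00 ✓; ∠EQU = 68.90° ✓; |QU| = 18.30 ✓; ∠QUG = 87.90° ✓; |UG| = 23.30 ✓; ∠UGA = 149.6° ✓; |GA| = 13.00 ✓; ∠GAK = 88.90° ✓; |AK| = 20.00 ✓; ∠(AK, KP) = 90.00° ✓; |KP| = 19.90 ✗.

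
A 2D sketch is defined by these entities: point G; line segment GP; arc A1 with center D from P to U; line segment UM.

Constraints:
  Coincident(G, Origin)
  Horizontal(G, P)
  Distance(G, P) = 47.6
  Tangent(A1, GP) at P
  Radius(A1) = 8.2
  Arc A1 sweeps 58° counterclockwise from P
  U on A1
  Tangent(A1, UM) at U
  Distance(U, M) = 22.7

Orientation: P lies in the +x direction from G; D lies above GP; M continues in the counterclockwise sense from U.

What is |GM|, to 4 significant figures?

70.48

G is at the origin; G and P share the same y with |GP| = 47.6 and P on the +x side, so P = (47.60, 0.000). The tangent condition forces DP to be normal to GP, so D = P + (0, 8.2) = (47.60, 8.200). On A1, P sits at bearing -90° from D; a 58° counterclockwise sweep puts U at bearing -32°, so U = D + 8.2·(cos -32°, sin -32°) = (54.55, 3.855). Since A1 is tangent to UM there, DU ⟂ UM, so UM runs along (−sin -32°, cos -32°); with |UM| = 22.7, M = (66.58, 23.11). Then |GM| = |M − G| = 70.48.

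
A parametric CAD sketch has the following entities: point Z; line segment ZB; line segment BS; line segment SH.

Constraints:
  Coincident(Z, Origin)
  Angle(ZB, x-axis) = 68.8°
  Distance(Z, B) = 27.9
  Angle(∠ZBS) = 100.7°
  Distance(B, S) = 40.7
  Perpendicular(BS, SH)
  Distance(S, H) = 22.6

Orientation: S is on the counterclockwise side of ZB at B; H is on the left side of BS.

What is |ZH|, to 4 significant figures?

46.13

Z is at the origin; ZB runs at 68.8° with length 27.9, so B = 27.9·(cos 68.8°, sin 68.8°) = (10.09, 26.01). ∠ZBS = 100.7°, so BS runs at 68.8° + (180° − 100.7°) = 148.1° from the x-axis; with |BS| = 40.7, S = B + 40.7·(cos 148.1°, sin 148.1°) = (-24.46, 47.52). BS is perpendicular to SH; with |SH| = 22.6 on the left of BS, H = S + 22.6·(-0.5284, -0.8490) = (-36.41, 28.33). Then |ZH| = |H − Z| = 46.13.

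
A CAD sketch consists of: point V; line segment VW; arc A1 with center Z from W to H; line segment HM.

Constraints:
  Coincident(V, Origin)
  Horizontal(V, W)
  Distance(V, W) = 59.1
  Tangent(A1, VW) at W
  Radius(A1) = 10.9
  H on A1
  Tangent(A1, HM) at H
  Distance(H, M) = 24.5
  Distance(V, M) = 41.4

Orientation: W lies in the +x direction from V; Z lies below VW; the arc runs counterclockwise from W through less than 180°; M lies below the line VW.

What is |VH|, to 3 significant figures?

51.0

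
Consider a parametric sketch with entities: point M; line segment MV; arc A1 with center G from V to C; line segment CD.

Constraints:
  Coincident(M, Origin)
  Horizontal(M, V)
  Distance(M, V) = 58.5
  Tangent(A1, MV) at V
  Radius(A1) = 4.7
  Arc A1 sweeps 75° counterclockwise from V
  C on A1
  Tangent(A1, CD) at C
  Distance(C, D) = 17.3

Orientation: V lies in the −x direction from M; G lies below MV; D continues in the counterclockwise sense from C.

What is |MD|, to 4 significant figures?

70.47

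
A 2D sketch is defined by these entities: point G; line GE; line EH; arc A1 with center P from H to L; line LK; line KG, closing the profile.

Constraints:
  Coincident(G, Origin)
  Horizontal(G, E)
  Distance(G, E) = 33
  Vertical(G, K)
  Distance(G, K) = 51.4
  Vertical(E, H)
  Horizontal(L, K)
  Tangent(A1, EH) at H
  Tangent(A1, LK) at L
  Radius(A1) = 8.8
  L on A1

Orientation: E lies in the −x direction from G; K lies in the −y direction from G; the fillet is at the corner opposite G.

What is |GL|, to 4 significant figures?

56.81

The virtual corner opposite G is at (-33.00, -51.40). A1 meets EH tangentially, so PH is at right angles to EH and A1 meets LK tangentially, so PL is at right angles to LK, with radius 8.8, so the center P sits 8.8 in from both sides at P = (-24.20, -42.60). That places the tangent points at H = (-33.00, -42.60) on EH and L = (-24.20, -51.40) on LK. Then |GL| = |L − G| = 56.81.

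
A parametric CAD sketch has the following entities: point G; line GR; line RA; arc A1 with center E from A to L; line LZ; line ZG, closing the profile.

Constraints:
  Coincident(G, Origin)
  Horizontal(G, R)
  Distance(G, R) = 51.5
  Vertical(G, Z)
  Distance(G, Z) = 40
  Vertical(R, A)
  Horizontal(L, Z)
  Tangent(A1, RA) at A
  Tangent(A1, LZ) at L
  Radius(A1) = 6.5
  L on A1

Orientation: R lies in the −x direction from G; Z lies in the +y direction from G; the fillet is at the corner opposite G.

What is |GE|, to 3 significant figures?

56.1

G is at the origin; G and R share the same y with |GR| = 51.5 and R on the −x side, so R = (-51.5, 0.00). GZ is vertical with |GZ| = 40.0 and Z on the +y side, so Z = (0.00, 40.0). The virtual corner opposite G is at (-51.5, 40.0). A1 meets RA tangentially, so EA is at right angles to RA and since A1 is tangent to LZ there, EL ⟂ LZ, with radius 6.5, so the center E sits 6.5 in from both sides at E = (-45.0, 33.5). Then |GE| = |E − G| = 56.1.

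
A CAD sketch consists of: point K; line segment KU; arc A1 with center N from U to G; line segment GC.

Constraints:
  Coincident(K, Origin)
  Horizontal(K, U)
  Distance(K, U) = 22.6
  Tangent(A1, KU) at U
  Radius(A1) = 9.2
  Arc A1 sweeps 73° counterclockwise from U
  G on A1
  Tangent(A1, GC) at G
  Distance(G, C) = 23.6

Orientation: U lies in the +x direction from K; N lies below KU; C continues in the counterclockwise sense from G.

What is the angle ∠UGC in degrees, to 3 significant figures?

143°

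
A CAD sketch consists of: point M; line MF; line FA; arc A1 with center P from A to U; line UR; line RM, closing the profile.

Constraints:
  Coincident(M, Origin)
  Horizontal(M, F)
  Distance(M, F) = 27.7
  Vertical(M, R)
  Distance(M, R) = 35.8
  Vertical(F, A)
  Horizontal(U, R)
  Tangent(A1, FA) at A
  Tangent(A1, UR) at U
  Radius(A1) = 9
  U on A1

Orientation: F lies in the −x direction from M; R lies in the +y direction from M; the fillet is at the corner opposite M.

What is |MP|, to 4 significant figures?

32.68

M is at the origin; M and F share the same y with |MF| = 27.7 and F on the −x side, so F = (-27.70, 0.000). M and R share the same x with |MR| = 35.8 and R on the +y side, so R = (0.000, 35.80). The virtual corner opposite M is at (-27.70, 35.80). The tangent condition forces PA to be normal to FA and tangency of A1 to UR means the radius PU is perpendicular to UR, with radius 9.0, so the center P sits 9.0 in from both sides at P = (-18.70, 26.80). Then |MP| = |P − M| = 32.68.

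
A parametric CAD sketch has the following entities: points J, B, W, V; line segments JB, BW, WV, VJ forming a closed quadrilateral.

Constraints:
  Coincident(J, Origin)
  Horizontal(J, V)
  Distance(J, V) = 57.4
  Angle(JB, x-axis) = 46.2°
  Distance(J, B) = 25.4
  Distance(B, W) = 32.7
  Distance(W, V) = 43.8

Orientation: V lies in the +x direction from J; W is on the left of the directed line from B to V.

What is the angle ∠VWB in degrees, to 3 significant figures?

68.2°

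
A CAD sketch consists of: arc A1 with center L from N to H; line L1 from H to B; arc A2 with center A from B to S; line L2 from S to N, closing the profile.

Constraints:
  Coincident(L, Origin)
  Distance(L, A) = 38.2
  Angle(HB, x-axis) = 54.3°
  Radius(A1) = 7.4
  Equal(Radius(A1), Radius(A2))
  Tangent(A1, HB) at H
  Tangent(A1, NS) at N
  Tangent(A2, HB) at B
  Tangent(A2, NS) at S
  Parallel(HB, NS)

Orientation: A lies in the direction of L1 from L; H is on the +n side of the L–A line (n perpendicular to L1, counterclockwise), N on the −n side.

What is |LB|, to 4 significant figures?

38.91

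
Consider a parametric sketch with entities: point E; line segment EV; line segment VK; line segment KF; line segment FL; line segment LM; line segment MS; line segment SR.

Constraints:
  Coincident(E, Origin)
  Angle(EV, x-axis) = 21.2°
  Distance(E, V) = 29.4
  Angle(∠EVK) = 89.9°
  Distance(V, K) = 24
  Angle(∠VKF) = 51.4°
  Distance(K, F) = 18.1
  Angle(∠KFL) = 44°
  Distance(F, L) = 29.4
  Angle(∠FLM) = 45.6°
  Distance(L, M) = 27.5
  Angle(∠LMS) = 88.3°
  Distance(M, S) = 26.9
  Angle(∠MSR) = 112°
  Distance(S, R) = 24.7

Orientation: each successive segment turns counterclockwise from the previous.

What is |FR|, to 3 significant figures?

22.3

E is at the origin; EV runs at 21.2° with length 29.4, so V = (27.4, 10.6). ∠EVK = 89.9° gives VK at 111° from the x-axis; with |VK| = 24.0, K = (18.7, 33.0). ∠VKF = 51.4° gives KF at -120° from the x-axis; with |KF| = 18.1, F = (9.61, 17.3). ∠KFL = 44.0° gives FL at 15.9° from the x-axis; with |FL| = 29.4, L = (37.9, 25.4). ∠FLM = 45.6° gives LM at 150° from the x-axis; with |LM| = 27.5, M = (14.0, 39.0). ∠LMS = 88.3° gives MS at -118° from the x-axis; with |MS| = 26.9, S = (1.37, 15.3). ∠MSR = 112.0° gives SR at -50.0° from the x-axis; with |SR| = 24.7, R = (17.3, -3.66). Then |FR| = |R − F| = 22.3.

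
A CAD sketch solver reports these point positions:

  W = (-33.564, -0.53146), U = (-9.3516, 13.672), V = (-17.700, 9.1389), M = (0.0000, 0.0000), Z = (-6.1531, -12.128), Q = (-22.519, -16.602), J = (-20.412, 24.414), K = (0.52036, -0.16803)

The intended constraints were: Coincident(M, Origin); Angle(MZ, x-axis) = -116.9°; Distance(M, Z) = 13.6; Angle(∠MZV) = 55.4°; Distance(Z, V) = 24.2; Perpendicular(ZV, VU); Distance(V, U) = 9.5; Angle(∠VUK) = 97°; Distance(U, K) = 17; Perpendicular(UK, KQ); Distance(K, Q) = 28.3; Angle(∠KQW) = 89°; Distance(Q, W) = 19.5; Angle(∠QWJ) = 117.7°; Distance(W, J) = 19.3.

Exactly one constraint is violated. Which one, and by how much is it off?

Distance(W, J) = 19.3 — off by 8.90.

M = (0.00, 0.00) ✓; MZ at -116.9° ✓; |MZ| = 13.60 ✓; ∠MZV = 55.40° ✓; |ZV| = 24.20 ✓; ∠(ZV, VU) = 90.00° ✓; |VU| = 9.500 ✓; ∠VUK = 97.00° ✓; |UK| = 17.00 ✓; ∠(UK, KQ) = 90.00° ✓; |KQ| = 28.30 ✓; ∠KQW = 89.00° ✓; |QW| = 19.50 ✓; ∠QWJ = 117.7° ✓; |WJ| = 28.20 ✗.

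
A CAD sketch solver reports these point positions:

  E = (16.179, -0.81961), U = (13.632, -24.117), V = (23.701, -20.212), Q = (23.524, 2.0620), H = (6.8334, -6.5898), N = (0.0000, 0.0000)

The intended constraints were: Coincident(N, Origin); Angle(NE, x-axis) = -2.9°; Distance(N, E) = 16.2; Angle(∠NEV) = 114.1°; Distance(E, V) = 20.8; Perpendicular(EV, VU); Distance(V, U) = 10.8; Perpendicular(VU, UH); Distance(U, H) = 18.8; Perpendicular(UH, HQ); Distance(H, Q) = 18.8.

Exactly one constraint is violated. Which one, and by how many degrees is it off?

Perpendicular(UH, HQ) — off by 6.20°.

N = (0.00, 0.00) ✓; NE at -2.900° ✓; |NE| = 16.20 ✓; ∠NEV = 114.1° ✓; |EV| = 20.80 ✓; ∠(EV, VU) = 90.00° ✓; |VU| = 10.80 ✓; ∠(VU, UH) = 90.00° ✓; |UH| = 18.80 ✓; ∠(UH, HQ) = 83.80° ✗; |HQ| = 18.80 ✓.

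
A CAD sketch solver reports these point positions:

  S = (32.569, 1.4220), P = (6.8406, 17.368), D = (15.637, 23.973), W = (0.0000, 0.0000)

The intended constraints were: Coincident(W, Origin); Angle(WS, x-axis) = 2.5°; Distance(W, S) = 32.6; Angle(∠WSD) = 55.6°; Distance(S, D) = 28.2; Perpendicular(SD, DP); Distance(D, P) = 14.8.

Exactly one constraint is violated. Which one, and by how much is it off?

Distance(D, P) = 14.8 — off by 3.80.

W = (0.00, 0.00) ✓; WS at 2.500° ✓; |WS| = 32.60 ✓; ∠WSD = 55.60° ✓; |SD| = 28.20 ✓; ∠(SD, DP) = 90.00° ✓; |DP| = 11.00 ✗.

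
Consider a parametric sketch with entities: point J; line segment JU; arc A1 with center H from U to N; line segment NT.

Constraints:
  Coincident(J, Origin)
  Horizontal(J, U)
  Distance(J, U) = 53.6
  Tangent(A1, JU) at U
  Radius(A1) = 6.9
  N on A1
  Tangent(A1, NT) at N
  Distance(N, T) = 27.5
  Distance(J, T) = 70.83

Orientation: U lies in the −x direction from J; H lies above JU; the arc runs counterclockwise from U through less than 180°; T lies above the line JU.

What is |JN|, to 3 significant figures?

48.9

J is at the origin; JU is horizontal with |JU| = 53.6 and U on the −x side, so U = (-53.6, 0.00). The tangent condition forces HU to be normal to JU, so H = U + (0, 6.9) = (-53.6, 6.90). Since HN ⟂ NT (tangency), |HT| = √(6.9² + 27.5²) = 28.4 regardless of where N sits on A1. So T lies on both circle(J, 70.83) and circle(H, 28.4); the above-JU intersection is T = (-62.2, 33.9). N is the foot of the tangent from T: N = (-47.7, 10.5).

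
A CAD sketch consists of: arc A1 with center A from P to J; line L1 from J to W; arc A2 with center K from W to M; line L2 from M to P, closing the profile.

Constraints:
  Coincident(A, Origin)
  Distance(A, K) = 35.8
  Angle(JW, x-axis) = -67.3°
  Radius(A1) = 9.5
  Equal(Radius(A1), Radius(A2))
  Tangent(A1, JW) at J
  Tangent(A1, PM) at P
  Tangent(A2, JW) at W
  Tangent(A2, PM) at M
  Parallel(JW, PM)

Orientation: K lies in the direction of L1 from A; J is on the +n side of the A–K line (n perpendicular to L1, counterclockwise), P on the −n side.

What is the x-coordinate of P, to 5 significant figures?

-8.7641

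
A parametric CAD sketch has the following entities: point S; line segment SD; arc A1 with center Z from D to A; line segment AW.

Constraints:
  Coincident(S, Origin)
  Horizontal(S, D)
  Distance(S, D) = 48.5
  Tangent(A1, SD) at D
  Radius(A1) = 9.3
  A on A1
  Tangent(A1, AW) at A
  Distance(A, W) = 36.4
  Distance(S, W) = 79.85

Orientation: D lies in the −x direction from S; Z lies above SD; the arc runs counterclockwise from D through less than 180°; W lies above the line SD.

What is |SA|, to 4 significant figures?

45.03

Checks: ∠(ZD, DS) = 90.00° ✓; |ZD| = 9.300 ✓; |ZA| = 9.300 ✓; ∠(ZA, AW) = 90.00° ✓; |AW| = 36.40 ✓; |SW| = 79.85 ✓.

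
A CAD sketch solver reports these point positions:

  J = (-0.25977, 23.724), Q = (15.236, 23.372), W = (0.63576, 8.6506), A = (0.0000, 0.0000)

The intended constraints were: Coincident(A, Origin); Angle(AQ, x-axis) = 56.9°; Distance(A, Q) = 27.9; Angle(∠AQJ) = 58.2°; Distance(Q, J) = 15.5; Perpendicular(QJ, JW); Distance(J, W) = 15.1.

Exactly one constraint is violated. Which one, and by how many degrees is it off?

Perpendicular(QJ, JW) — off by 4.70°.

A = (0.00, 0.00) ✓; AQ at 56.90° ✓; |AQ| = 27.90 ✓; ∠AQJ = 58.20° ✓; |QJ| = 15.50 ✓; ∠(QJ, JW) = 94.70° ✗; |JW| = 15.10 ✓.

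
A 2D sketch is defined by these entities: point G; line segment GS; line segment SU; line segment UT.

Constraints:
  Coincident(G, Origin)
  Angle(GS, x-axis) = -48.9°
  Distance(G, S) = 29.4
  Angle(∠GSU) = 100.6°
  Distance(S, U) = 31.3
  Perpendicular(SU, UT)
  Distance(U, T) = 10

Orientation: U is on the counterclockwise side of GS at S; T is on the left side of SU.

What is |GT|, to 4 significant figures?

41.29

G is at the origin; GS runs at -48.9° with length 29.4, so S = 29.4·(cos -48.9°, sin -48.9°) = (19.33, -22.15). ∠GSU = 100.6°, so SU runs at -48.9° + (180° − 100.6°) = 30.50° from the x-axis; with |SU| = 31.3, U = S + 31.3·(cos 30.50°, sin 30.50°) = (46.30, -6.269). SU is perpendicular to UT; with |UT| = 10.0 on the left of SU, T = U + 10.0·(-0.5075, 0.8616) = (41.22, 2.347). Then |GT| = |T − G| = 41.29.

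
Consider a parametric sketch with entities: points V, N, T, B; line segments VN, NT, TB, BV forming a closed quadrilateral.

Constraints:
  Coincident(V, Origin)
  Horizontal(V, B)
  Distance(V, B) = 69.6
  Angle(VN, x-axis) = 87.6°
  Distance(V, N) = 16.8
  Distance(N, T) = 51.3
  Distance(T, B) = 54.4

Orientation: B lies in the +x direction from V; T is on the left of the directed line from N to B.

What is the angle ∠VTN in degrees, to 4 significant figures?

12.03°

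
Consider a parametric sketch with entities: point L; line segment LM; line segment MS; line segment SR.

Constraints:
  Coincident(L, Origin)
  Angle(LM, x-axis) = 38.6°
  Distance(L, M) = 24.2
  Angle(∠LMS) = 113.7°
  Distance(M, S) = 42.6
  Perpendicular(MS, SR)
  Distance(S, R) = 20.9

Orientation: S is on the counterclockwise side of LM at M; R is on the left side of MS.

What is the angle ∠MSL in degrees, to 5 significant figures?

22.951°

L is at the origin; LM runs at 38.6° with length 24.2, so M = 24.2·(cos 38.6°, sin 38.6°) = (18.913, 15.098). ∠LMS = 113.7°, so MS runs at 38.6° + (180° − 113.7°) = 104.90° from the x-axis; with |MS| = 42.6, S = M + 42.6·(cos 104.90°, sin 104.90°) = (7.9589, 56.266). Then cos ∠MSL = SM·SL / (|SM||SL|), giving 22.951°.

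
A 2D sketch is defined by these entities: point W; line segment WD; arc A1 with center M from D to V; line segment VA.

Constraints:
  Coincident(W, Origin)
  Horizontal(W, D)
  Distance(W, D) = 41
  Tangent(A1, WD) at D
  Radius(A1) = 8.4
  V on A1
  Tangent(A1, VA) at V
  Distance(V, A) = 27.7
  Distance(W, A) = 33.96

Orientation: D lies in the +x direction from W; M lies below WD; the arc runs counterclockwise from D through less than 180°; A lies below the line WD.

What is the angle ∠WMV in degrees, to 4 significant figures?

19.48°

Checks: ∠(MD, DW) = 90.00° ✓; |MD| = 8.400 ✓; |MV| = 8.400 ✓; ∠(MV, VA) = 90.00° ✓; |VA| = 27.70 ✓; |WA| = 33.96 ✓.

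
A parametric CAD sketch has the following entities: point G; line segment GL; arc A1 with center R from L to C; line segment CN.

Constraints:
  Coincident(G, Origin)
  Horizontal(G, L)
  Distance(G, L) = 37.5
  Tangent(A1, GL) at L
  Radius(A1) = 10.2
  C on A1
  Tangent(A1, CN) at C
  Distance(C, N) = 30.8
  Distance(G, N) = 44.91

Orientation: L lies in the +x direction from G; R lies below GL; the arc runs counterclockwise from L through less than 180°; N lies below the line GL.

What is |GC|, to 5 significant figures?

28.734

G is at the origin; G and L share the same y with |GL| = 37.5 and L on the +x side, so L = (37.500, 0.0000). A1 meets GL tangentially, so RL is at right angles to GL, so R = L + (0, -10.2) = (37.500, -10.200). Since RC ⟂ CN (tangency), |RN| = √(10.2² + 30.8²) = 32.445 regardless of where C sits on A1. So N lies on both circle(G, 44.91) and circle(R, 32.445); the below-GL intersection is N = (22.407, -38.921). C is the foot of the tangent from N: C = (27.437, -8.5343).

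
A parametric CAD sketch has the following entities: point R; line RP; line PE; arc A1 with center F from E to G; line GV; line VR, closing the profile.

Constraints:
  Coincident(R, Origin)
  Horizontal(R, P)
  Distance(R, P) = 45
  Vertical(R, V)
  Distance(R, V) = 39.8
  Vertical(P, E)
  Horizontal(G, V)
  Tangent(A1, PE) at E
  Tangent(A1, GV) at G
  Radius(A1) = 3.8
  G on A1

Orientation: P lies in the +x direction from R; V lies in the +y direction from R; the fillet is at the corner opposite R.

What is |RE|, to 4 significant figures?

57.63

R is at the origin; RP is horizontal with |RP| = 45.0 and P on the +x side, so P = (45.00, 0.000). R and V share the same x with |RV| = 39.8 and V on the +y side, so V = (0.000, 39.80). The virtual corner opposite R is at (45.00, 39.80). A1 meets PE tangentially, so FE is at right angles to PE and the tangent condition forces FG to be normal to GV, with radius 3.8, so the center F sits 3.8 in from both sides at F = (41.20, 36.00). That places the tangent points at E = (45.00, 36.00) on PE and G = (41.20, 39.80) on GV. Then |RE| = |E − R| = 57.63.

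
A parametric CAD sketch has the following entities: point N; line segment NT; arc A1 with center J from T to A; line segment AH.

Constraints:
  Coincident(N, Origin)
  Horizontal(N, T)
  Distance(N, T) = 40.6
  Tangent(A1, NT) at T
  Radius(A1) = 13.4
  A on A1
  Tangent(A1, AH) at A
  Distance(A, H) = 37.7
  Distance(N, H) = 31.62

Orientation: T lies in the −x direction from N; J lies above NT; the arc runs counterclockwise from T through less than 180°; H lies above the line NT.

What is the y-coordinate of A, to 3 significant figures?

4.10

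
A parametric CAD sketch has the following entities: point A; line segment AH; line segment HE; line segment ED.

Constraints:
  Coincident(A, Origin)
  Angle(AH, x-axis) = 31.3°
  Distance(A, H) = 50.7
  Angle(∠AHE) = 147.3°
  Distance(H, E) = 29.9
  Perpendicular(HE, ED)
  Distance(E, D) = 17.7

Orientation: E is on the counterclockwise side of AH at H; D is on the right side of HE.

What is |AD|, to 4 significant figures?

85.43

∠AHE = 147.3°, so HE runs at 31.3° + (180° − 147.3°) = 64.00° from the x-axis; with |HE| = 29.9, E = H + 29.9·(cos 64.00°, sin 64.00°) = (56.43, 53.21). HE is perpendicular to ED; with |ED| = 17.7 on the right of HE, D = E + 17.7·(0.8988, -0.4384) = (72.34, 45.45). Then |AD| = |D − A| = 85.43.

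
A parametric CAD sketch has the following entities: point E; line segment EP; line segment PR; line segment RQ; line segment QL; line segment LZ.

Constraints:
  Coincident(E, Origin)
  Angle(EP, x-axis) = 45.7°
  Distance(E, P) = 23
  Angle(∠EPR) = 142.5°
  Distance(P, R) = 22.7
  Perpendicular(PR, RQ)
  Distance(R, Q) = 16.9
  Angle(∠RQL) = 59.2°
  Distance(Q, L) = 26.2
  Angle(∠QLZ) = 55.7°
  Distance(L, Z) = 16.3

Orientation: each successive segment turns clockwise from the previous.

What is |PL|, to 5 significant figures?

3.4899

PR is perpendicular to RQ, so RQ runs at -81.800°; with |RQ| = 16.9, Q = (40.942, 2.9714). ∠RQL = 59.2° gives QL at 157.40° from the x-axis; with |QL| = 26.2, L = (16.754, 13.040). Then |PL| = |L − P| = 3.4899.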